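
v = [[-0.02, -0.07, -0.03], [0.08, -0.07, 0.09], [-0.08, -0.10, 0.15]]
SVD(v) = [[-0.10, 0.21, -0.97], [-0.46, -0.88, -0.14], [-0.88, 0.43, 0.18]] @ diag([0.2160345577863641, 0.11088326261005553, 0.07439067088687669]) @ [[0.17,  0.59,  -0.79], [-0.98,  0.03,  -0.18], [-0.08,  0.81,  0.58]]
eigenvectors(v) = [[-0.29+0.00j, 0.02+0.55j, (0.02-0.55j)],[0.28+0.00j, 0.73+0.00j, 0.73-0.00j],[(0.92+0j), (0.21+0.34j), (0.21-0.34j)]]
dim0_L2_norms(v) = [0.11, 0.14, 0.18]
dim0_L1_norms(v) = [0.18, 0.24, 0.27]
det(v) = 0.00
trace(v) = 0.06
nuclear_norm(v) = 0.40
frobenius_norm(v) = 0.25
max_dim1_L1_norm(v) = 0.33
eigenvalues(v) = [(0.14+0j), (-0.04+0.1j), (-0.04-0.1j)]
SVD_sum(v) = [[-0.0, -0.01, 0.02], [-0.02, -0.06, 0.08], [-0.03, -0.11, 0.15]] + [[-0.02,  0.00,  -0.0],[0.10,  -0.0,  0.02],[-0.05,  0.00,  -0.01]] + [[0.01, -0.06, -0.04], [0.0, -0.01, -0.01], [-0.00, 0.01, 0.01]]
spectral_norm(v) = 0.22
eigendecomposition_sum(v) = [[0.02+0.00j, (0.01+0j), (-0.04-0j)], [(-0.02-0j), (-0.01-0j), 0.04+0.00j], [-0.08-0.00j, -0.03-0.00j, (0.13+0j)]] + [[(-0.02+0.04j), (-0.04-0.02j), 0.01+0.02j], [(0.05+0.03j), (-0.03+0.05j), (0.03-0.01j)], [0.00+0.03j, -0.03+0.00j, (0.01+0.01j)]] + [[(-0.02-0.04j), -0.04+0.02j, (0.01-0.02j)], [0.05-0.03j, (-0.03-0.05j), (0.03+0.01j)], [-0.03j, -0.03-0.00j, (0.01-0.01j)]]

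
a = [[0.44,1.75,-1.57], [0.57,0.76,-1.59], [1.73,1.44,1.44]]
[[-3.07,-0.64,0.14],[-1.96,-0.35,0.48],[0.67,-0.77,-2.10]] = a @ [[0.52, -0.18, -0.38],[-1.07, -0.32, -0.38],[0.91, 0.00, -0.62]]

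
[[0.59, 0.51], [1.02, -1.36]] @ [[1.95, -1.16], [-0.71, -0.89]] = [[0.79, -1.14], [2.95, 0.03]]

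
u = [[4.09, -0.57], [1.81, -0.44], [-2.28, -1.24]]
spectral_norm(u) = 5.02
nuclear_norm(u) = 6.45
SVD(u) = [[-0.82, -0.36], [-0.36, -0.29], [0.45, -0.89]] @ diag([5.020607591840937, 1.4325499672783304]) @ [[-1.00, 0.01],  [0.01, 1.0]]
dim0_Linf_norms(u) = [4.09, 1.24]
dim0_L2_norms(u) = [5.02, 1.43]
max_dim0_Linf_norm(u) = 4.09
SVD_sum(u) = [[4.10, -0.05], [1.82, -0.02], [-2.26, 0.03]] + [[-0.01, -0.52], [-0.01, -0.42], [-0.02, -1.27]]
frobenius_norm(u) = 5.22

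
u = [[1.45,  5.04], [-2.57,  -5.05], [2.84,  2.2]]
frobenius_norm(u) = 8.52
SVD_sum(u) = [[2.33, 4.60], [-2.56, -5.06], [1.47, 2.9]] + [[-0.88, 0.44], [-0.01, 0.01], [1.37, -0.70]]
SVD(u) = [[-0.62, -0.54], [0.68, -0.01], [-0.39, 0.84]] @ diag([8.317400841249329, 1.8270038987328328]) @ [[-0.45, -0.89], [0.89, -0.45]]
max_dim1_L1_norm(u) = 7.62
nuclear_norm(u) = 10.14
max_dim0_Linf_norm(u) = 5.05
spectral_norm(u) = 8.32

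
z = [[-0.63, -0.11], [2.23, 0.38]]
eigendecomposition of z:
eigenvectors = [[-0.26, 0.18], [0.97, -0.98]]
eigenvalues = [-0.22, -0.03]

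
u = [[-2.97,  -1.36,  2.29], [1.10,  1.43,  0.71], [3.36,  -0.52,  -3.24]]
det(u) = -7.740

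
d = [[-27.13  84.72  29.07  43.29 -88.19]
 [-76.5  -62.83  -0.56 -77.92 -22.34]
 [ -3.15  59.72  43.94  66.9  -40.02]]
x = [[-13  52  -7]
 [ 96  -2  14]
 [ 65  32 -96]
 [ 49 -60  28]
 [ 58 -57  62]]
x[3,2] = 28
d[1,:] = [-76.5, -62.83, -0.56, -77.92, -22.34]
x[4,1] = -57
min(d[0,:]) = -88.19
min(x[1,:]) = -2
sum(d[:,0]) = -106.78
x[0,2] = -7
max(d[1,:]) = -0.56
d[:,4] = [-88.19, -22.34, -40.02]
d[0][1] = 84.72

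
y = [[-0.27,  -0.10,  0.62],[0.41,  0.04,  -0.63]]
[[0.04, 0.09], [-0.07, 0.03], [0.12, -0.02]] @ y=[[0.03, -0.0, -0.03],[0.03, 0.01, -0.06],[-0.04, -0.01, 0.09]]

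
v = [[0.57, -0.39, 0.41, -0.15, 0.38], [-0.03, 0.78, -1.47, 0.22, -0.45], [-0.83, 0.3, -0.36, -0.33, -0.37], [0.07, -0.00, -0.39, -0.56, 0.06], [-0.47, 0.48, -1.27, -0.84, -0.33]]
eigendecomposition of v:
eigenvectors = [[(0.22-0.25j), (0.22+0.25j), (0.14+0j), (0.16+0j), -0.39+0.00j],[-0.78+0.00j, -0.78-0.00j, (-0.45+0j), -0.61+0.00j, -0.45+0.00j],[(-0.07+0.31j), -0.07-0.31j, (-0.3+0j), (-0.09+0j), -0.38+0.00j],[(-0.05-0.1j), (-0.05+0.1j), (-0.32+0j), 0.00+0.00j, 0.28+0.00j],[(-0.39+0.08j), (-0.39-0.08j), -0.77+0.00j, -0.77+0.00j, (0.64+0j)]]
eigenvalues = [(0.45+0.65j), (0.45-0.65j), (-0.82+0j), 0j, (0.01+0j)]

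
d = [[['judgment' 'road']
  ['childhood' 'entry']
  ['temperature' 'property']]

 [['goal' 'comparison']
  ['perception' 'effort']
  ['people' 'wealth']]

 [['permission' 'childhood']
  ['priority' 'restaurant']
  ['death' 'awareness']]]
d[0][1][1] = 'entry'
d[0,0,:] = ['judgment', 'road']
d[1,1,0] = 'perception'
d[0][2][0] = 'temperature'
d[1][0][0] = 'goal'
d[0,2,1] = 'property'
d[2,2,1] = 'awareness'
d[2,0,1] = 'childhood'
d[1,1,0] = 'perception'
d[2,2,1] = 'awareness'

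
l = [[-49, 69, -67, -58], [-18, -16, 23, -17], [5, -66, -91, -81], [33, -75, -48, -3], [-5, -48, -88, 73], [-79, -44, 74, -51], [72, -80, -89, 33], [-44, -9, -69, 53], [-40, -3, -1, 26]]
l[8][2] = -1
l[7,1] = -9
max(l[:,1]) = 69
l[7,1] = -9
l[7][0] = -44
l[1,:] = [-18, -16, 23, -17]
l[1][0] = -18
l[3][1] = -75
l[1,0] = -18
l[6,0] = 72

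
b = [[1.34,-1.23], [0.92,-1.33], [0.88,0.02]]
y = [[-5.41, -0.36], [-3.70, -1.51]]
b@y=[[-2.7, 1.37], [-0.06, 1.68], [-4.83, -0.35]]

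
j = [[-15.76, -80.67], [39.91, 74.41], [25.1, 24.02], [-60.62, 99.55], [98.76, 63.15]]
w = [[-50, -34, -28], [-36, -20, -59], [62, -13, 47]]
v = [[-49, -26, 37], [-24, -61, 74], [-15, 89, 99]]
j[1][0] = 39.91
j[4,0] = 98.76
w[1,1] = -20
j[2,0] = 25.1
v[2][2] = 99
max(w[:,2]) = 47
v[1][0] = -24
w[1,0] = -36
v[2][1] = 89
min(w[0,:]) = -50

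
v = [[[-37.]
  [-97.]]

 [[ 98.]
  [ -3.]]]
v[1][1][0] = -3.0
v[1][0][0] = 98.0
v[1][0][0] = 98.0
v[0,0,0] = -37.0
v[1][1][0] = -3.0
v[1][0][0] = 98.0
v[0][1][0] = -97.0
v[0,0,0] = -37.0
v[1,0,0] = 98.0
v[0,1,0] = -97.0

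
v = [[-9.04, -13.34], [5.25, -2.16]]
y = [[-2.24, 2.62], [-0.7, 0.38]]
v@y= [[29.59, -28.75], [-10.25, 12.93]]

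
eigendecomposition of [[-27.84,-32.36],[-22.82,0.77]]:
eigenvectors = [[-0.89, 0.58], [-0.45, -0.81]]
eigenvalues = [-44.24, 17.17]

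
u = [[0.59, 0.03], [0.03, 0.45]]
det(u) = 0.265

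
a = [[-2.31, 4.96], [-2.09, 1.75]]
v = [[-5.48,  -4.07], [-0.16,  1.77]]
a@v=[[11.87, 18.18], [11.17, 11.6]]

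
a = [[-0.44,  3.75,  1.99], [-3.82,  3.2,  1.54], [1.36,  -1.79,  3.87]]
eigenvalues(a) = [(1.1+3.56j), (1.1-3.56j), (4.43+0j)]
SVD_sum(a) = [[-2.06, 2.95, 0.99], [-2.78, 3.99, 1.34], [0.63, -0.90, -0.3]] + [[0.32, -0.18, 1.20], [0.01, -0.01, 0.04], [1.10, -0.61, 4.11]] + [[1.3, 0.98, -0.2], [-1.05, -0.78, 0.16], [-0.37, -0.28, 0.06]]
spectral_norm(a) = 6.38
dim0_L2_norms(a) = [4.08, 5.24, 4.62]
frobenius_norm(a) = 8.09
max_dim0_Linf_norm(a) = 3.87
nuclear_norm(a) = 13.02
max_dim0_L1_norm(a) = 8.74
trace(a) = 6.63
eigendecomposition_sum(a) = [[(-0.54+1.84j), (2.01-0.5j), 0.23-0.75j], [-1.91+0.59j, 1.60+1.46j, (0.78-0.23j)], [(-0.11-0.66j), -0.56+0.47j, (0.04+0.27j)]] + [[-0.54-1.84j,  (2.01+0.5j),  (0.23+0.75j)], [(-1.91-0.59j),  1.60-1.46j,  0.78+0.23j], [-0.11+0.66j,  -0.56-0.47j,  (0.04-0.27j)]] + [[(0.64+0j), (-0.27-0j), (1.53-0j)], [-0.01-0.00j, 0j, (-0.02+0j)], [1.59+0.00j, (-0.67-0j), 3.78-0.00j]]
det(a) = 61.58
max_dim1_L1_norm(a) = 8.56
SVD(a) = [[0.59,0.28,0.76], [0.79,0.01,-0.61], [-0.18,0.96,-0.22]] @ diag([6.381235001955983, 4.483015984917557, 2.1524886826149676]) @ [[-0.55,0.79,0.27], [0.26,-0.14,0.96], [0.79,0.60,-0.12]]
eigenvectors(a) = [[-0.37+0.56j, -0.37-0.56j, (0.38+0j)], [(-0.7+0j), (-0.7-0j), (-0+0j)], [(0.03-0.23j), (0.03+0.23j), (0.93+0j)]]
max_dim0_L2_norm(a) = 5.24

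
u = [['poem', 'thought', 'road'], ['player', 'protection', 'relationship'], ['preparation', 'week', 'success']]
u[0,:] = ['poem', 'thought', 'road']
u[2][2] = 'success'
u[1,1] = 'protection'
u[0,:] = ['poem', 'thought', 'road']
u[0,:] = ['poem', 'thought', 'road']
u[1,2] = 'relationship'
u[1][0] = 'player'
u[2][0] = 'preparation'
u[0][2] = 'road'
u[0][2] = 'road'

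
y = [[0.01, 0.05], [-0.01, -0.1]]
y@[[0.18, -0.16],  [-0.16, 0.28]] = [[-0.01, 0.01], [0.01, -0.03]]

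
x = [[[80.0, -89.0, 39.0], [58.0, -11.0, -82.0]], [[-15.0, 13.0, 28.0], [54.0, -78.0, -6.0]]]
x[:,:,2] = [[39.0, -82.0], [28.0, -6.0]]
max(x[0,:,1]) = -11.0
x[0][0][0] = 80.0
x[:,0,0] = [80.0, -15.0]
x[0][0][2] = 39.0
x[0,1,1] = -11.0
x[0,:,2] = [39.0, -82.0]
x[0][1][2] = -82.0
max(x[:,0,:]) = 80.0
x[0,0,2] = 39.0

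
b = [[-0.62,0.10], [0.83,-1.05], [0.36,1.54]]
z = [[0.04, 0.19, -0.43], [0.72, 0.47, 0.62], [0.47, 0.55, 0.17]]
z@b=[[-0.02,-0.86], [0.17,0.53], [0.23,-0.27]]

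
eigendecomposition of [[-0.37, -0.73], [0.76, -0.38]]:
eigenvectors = [[0.7j,  -0.7j], [0.71+0.00j,  0.71-0.00j]]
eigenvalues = [(-0.37+0.74j), (-0.37-0.74j)]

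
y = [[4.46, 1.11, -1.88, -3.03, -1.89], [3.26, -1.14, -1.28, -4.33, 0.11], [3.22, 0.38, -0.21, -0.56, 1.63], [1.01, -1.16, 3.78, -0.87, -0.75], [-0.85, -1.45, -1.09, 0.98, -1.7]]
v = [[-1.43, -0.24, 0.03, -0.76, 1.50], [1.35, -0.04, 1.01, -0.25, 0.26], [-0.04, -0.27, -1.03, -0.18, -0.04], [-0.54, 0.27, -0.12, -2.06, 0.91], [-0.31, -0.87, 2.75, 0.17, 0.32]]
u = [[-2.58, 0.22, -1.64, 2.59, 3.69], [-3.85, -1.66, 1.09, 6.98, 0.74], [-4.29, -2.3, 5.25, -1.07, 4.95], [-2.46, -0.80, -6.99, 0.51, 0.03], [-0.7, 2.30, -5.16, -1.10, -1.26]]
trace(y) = 0.54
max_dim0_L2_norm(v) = 3.11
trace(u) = 0.26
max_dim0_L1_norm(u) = 20.13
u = y @ v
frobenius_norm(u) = 16.30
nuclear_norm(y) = 20.07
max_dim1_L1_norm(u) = 17.86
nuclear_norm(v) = 9.14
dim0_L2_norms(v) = [2.06, 0.98, 3.11, 2.22, 1.8]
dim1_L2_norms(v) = [2.22, 1.72, 1.08, 2.33, 2.92]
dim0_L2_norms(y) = [6.53, 2.47, 4.55, 5.47, 3.11]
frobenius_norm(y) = 10.45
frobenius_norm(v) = 4.80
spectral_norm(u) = 11.37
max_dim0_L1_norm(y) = 12.8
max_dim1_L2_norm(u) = 8.77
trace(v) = -4.24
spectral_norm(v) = 3.22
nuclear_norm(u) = 31.10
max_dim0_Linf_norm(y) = 4.46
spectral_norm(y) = 8.42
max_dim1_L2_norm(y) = 6.12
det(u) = 2743.60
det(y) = -463.42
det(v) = -5.92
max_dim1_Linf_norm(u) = 6.99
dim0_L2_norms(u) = [6.81, 3.74, 10.34, 7.62, 6.34]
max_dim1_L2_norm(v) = 2.92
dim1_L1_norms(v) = [3.96, 2.91, 1.56, 3.9, 4.42]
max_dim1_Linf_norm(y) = 4.46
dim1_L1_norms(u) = [10.72, 14.32, 17.86, 10.79, 10.52]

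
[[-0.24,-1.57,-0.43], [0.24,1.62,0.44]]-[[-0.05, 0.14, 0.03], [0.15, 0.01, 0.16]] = [[-0.19, -1.71, -0.46], [0.09, 1.61, 0.28]]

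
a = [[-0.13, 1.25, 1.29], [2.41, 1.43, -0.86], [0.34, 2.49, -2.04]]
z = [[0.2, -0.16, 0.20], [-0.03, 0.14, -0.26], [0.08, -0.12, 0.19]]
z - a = [[0.33, -1.41, -1.09], [-2.44, -1.29, 0.6], [-0.26, -2.61, 2.23]]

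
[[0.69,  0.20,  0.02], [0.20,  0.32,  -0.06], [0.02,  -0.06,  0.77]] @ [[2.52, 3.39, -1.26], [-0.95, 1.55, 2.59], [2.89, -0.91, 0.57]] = [[1.61, 2.63, -0.34], [0.03, 1.23, 0.54], [2.33, -0.73, 0.26]]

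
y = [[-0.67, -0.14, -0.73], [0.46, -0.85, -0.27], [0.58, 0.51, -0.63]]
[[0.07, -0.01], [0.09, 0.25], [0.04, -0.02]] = y @ [[0.02, 0.11], [-0.06, -0.22], [-0.10, -0.05]]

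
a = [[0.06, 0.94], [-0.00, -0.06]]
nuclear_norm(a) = 0.95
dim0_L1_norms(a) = [0.06, 1.0]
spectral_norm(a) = 0.94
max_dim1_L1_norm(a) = 1.0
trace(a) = 0.00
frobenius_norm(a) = 0.94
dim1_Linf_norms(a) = [0.94, 0.06]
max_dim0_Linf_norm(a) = 0.94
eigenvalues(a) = [0.06, -0.06]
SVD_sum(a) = [[0.06, 0.94], [-0.0, -0.06]] + [[0.0, -0.0], [0.00, -0.0]]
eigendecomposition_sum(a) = [[0.06, 0.47],[0.0, 0.0]] + [[-0.00,  0.47], [-0.00,  -0.06]]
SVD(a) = [[1.0, 0.06], [-0.06, 1.0]] @ diag([0.9438143096192854, 0.003814309619285348]) @ [[0.06,1.00],  [1.0,-0.06]]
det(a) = -0.00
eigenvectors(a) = [[1.00, -0.99], [0.0, 0.13]]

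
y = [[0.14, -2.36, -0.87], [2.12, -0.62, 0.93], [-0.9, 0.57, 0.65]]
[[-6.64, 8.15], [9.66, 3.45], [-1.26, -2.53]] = y @ [[4.34, 0.64], [2.32, -3.41], [2.04, -0.02]]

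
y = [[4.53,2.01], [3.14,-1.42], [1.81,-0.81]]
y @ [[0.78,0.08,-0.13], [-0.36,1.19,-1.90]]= [[2.81, 2.75, -4.41], [2.96, -1.44, 2.29], [1.7, -0.82, 1.3]]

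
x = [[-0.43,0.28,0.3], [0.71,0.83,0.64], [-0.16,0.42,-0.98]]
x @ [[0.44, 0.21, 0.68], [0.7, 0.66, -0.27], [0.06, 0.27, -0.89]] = [[0.02, 0.18, -0.64], [0.93, 0.87, -0.31], [0.16, -0.02, 0.65]]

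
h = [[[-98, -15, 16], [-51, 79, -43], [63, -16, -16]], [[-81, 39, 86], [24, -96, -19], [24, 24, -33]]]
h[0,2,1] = -16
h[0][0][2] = 16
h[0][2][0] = 63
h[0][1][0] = -51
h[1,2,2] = -33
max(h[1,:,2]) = 86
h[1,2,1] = 24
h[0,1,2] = -43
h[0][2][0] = 63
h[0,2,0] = 63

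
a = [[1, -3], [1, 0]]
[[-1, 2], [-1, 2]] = a@[[-1, 2], [0, 0]]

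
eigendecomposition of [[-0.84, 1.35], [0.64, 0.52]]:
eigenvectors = [[-0.94, -0.59], [0.33, -0.80]]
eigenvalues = [-1.31, 0.99]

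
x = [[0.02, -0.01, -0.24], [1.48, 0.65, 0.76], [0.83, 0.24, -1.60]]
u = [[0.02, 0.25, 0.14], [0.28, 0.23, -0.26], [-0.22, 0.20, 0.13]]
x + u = [[0.04, 0.24, -0.10], [1.76, 0.88, 0.5], [0.61, 0.44, -1.47]]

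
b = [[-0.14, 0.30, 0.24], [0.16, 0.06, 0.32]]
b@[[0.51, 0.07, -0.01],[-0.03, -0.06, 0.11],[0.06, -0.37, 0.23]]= [[-0.07, -0.12, 0.09],[0.1, -0.11, 0.08]]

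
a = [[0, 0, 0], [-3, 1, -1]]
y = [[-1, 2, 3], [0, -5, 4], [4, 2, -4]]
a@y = [[0, 0, 0], [-1, -13, -1]]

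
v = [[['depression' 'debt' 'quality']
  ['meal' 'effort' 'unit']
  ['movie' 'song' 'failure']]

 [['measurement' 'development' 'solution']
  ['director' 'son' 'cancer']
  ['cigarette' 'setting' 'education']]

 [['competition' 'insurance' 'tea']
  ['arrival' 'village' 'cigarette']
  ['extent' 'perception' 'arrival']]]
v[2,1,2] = 'cigarette'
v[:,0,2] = ['quality', 'solution', 'tea']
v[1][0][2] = 'solution'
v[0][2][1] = 'song'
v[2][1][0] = 'arrival'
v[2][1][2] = 'cigarette'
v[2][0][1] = 'insurance'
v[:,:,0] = [['depression', 'meal', 'movie'], ['measurement', 'director', 'cigarette'], ['competition', 'arrival', 'extent']]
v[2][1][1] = 'village'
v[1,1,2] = 'cancer'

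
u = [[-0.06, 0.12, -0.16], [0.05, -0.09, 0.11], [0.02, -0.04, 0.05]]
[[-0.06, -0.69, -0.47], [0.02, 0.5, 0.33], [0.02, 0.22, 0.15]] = u @ [[-3.20,2.28,0.1], [-1.33,-1.09,-1.27], [0.58,2.65,1.95]]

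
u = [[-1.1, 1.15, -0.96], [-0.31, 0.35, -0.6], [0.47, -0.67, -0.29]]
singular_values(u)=[2.06, 0.72, 0.06]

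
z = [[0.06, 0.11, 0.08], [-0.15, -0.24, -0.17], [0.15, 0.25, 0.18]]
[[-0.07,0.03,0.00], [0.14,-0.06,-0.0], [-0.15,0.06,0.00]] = z @ [[0.21, 0.17, 0.04], [-0.64, -0.00, -0.10], [-0.13, 0.21, 0.12]]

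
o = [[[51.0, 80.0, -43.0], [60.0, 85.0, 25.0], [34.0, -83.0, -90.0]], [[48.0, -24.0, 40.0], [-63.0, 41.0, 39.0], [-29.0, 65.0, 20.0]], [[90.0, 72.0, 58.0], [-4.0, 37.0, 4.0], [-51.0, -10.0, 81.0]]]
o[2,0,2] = 58.0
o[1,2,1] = 65.0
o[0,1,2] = 25.0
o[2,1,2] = 4.0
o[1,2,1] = 65.0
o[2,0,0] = 90.0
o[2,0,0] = 90.0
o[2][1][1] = 37.0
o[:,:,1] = [[80.0, 85.0, -83.0], [-24.0, 41.0, 65.0], [72.0, 37.0, -10.0]]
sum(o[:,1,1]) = 163.0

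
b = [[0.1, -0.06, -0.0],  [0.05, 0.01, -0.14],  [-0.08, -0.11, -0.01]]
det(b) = -0.00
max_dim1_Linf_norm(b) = 0.14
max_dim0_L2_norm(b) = 0.14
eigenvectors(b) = [[(0.13-0.56j), 0.13+0.56j, (0.17+0j)], [-0.63+0.00j, -0.63-0.00j, 0.67+0.00j], [(0.52+0.09j), 0.52-0.09j, (0.73+0j)]]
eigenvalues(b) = [(0.11+0.06j), (0.11-0.06j), (-0.13+0j)]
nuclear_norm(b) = 0.40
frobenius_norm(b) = 0.23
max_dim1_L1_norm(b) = 0.2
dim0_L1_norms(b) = [0.23, 0.18, 0.15]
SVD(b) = [[-0.34,-0.21,0.92],[-0.82,-0.42,-0.4],[0.46,-0.88,-0.03]] @ diag([0.1616433824232287, 0.1285590424214403, 0.10836968916842094]) @ [[-0.69, -0.24, 0.68],[0.23, 0.82, 0.52],[0.68, -0.52, 0.51]]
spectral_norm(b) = 0.16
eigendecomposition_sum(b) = [[0.05+0.04j, -0.02+0.03j, (0.01-0.03j)], [0.03-0.07j, (0.03+0.02j), -0.04-0.00j], [(-0.03+0.05j), (-0.02-0.02j), (0.03+0.01j)]] + [[(0.05-0.04j), (-0.02-0.03j), 0.01+0.03j], [(0.03+0.07j), 0.03-0.02j, (-0.04+0j)], [-0.03-0.05j, (-0.02+0.02j), 0.03-0.01j]] + [[(-0+0j),(-0.01-0j),(-0.02-0j)], [-0.01+0.00j,(-0.06-0j),-0.07-0.00j], [(-0.01+0j),-0.06-0.00j,(-0.07-0j)]]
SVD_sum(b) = [[0.04, 0.01, -0.04], [0.09, 0.03, -0.09], [-0.05, -0.02, 0.05]] + [[-0.01,-0.02,-0.01], [-0.01,-0.04,-0.03], [-0.03,-0.09,-0.06]] + [[0.07, -0.05, 0.05], [-0.03, 0.02, -0.02], [-0.0, 0.00, -0.0]]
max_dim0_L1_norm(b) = 0.23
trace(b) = 0.10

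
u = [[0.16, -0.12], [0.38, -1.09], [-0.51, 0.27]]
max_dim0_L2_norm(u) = 1.13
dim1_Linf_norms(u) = [0.16, 1.09, 0.51]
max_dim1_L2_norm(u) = 1.15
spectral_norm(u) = 1.25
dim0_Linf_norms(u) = [0.51, 1.09]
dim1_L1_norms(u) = [0.28, 1.47, 0.78]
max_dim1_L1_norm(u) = 1.47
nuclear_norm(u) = 1.63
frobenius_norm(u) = 1.31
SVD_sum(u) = [[0.08, -0.16], [0.52, -1.02], [-0.21, 0.42]] + [[0.08, 0.04], [-0.14, -0.07], [-0.3, -0.15]]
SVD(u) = [[-0.14, 0.24], [-0.92, -0.40], [0.38, -0.89]] @ diag([1.2502937676645782, 0.3771809837983801]) @ [[-0.45, 0.89], [0.89, 0.45]]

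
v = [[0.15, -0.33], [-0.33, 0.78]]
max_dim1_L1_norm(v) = 1.11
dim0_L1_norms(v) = [0.48, 1.11]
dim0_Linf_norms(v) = [0.33, 0.78]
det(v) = 0.01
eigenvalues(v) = [0.01, 0.92]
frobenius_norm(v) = 0.92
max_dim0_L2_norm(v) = 0.85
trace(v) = 0.93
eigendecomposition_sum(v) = [[0.01, 0.0], [0.0, 0.00]] + [[0.14, -0.33], [-0.33, 0.78]]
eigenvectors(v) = [[-0.92, 0.39], [-0.39, -0.92]]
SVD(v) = [[-0.39,0.92], [0.92,0.39]] @ diag([0.9212071897723664, 0.008792810227633547]) @ [[-0.39, 0.92], [0.92, 0.39]]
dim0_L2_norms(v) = [0.36, 0.85]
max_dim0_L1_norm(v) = 1.11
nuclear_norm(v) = 0.93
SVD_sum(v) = [[0.14, -0.33], [-0.33, 0.78]] + [[0.01, 0.00], [0.00, 0.00]]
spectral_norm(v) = 0.92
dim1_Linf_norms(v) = [0.33, 0.78]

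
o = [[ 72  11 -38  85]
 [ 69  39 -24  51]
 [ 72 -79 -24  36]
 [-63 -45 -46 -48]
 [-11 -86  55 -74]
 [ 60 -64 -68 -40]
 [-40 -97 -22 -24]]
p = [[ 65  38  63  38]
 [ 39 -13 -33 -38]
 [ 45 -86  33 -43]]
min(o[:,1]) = -97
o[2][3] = 36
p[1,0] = 39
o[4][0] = -11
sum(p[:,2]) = 63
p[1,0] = 39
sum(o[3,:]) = -202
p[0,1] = 38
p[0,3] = 38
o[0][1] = 11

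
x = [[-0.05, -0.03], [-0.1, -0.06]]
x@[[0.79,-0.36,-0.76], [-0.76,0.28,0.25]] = [[-0.02, 0.01, 0.03], [-0.03, 0.02, 0.06]]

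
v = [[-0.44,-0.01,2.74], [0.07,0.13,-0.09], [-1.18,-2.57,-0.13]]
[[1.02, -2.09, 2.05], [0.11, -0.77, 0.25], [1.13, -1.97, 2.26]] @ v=[[-3.01, -5.55, 2.72], [-0.4, -0.74, 0.34], [-3.3, -6.08, 2.98]]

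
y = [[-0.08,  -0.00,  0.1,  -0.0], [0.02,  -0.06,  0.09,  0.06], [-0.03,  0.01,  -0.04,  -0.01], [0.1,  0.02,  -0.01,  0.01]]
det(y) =-0.000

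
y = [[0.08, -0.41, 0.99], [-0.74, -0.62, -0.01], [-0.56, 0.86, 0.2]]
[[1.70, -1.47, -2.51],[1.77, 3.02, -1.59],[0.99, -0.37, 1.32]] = y@[[-1.98, -2.64, 0.36], [-0.52, -1.69, 2.16], [1.66, -1.97, -1.67]]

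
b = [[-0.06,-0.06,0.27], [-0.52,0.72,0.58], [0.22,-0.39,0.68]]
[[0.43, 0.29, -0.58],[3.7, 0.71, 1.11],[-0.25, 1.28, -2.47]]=b @ [[-2.13,2.20,-1.28], [2.29,1.12,2.19], [1.63,1.81,-1.96]]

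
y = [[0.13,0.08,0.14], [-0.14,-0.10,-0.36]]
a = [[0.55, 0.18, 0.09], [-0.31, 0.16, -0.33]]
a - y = [[0.42, 0.1, -0.05], [-0.17, 0.26, 0.03]]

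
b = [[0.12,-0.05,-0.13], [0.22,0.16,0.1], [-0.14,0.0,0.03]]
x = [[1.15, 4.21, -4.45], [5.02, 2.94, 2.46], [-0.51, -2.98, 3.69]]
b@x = [[-0.05, 0.75, -1.14], [1.01, 1.1, -0.22], [-0.18, -0.68, 0.73]]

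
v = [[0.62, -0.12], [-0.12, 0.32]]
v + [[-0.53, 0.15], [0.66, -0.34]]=[[0.09, 0.03], [0.54, -0.02]]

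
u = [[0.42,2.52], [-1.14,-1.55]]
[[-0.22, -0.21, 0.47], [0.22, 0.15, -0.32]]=u @ [[-0.1, -0.02, 0.04], [-0.07, -0.08, 0.18]]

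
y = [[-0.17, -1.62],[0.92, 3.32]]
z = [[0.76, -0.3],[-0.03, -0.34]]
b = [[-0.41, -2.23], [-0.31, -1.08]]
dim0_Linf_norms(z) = [0.76, 0.34]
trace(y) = 3.15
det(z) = -0.27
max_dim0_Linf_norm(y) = 3.32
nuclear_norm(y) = 4.05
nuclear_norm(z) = 1.15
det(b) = -0.25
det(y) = 0.93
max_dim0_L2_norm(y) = 3.69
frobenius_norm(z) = 0.89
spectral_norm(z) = 0.82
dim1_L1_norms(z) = [1.06, 0.37]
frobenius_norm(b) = 2.53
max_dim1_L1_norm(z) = 1.06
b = z @ y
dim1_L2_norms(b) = [2.27, 1.12]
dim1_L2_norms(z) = [0.82, 0.34]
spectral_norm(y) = 3.80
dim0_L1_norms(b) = [0.72, 3.31]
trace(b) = -1.49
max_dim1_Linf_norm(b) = 2.23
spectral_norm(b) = 2.53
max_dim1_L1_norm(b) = 2.64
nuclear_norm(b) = 2.63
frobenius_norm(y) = 3.81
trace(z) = 0.42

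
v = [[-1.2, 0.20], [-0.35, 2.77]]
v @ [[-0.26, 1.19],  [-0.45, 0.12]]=[[0.22, -1.40], [-1.16, -0.08]]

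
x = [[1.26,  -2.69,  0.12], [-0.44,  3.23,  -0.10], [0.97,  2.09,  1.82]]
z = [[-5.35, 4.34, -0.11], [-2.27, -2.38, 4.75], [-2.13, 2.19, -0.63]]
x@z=[[-0.89,12.13,-12.99], [-4.77,-9.82,15.45], [-13.81,3.22,8.67]]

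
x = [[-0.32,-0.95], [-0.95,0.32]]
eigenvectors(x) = [[-0.81, 0.58], [-0.58, -0.81]]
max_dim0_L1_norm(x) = 1.27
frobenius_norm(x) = 1.42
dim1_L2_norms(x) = [1.0, 1.0]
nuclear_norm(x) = 2.00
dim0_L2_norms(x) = [1.0, 1.0]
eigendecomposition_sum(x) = [[-0.66, -0.48], [-0.47, -0.34]] + [[0.34, -0.48], [-0.48, 0.66]]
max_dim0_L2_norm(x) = 1.0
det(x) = -1.00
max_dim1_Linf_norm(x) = 0.95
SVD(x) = [[-0.95, -0.32], [0.32, -0.95]] @ diag([1.0024470060806208, 1.0024470060806205]) @ [[0.00,1.00], [1.00,0.0]]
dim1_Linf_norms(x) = [0.95, 0.95]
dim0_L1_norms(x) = [1.27, 1.27]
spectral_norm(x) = 1.00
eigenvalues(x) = [-1.0, 1.0]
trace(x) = 0.00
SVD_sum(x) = [[0.00,-0.95], [0.00,0.32]] + [[-0.32, 0.00], [-0.95, 0.00]]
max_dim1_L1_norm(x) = 1.27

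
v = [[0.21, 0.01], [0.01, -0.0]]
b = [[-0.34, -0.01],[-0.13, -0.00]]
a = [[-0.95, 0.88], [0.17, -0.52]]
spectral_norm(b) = 0.36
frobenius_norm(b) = 0.36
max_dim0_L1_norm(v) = 0.22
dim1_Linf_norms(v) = [0.21, 0.01]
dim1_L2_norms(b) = [0.34, 0.13]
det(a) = 0.34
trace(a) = -1.47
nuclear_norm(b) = 0.37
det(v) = -0.00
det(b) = -0.00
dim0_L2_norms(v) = [0.21, 0.01]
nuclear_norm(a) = 1.63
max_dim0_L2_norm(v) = 0.21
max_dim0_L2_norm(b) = 0.36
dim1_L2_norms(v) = [0.21, 0.01]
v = a @ b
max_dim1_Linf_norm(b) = 0.34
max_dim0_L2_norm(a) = 1.02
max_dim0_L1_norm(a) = 1.4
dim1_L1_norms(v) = [0.22, 0.01]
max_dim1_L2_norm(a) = 1.29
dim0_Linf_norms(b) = [0.34, 0.01]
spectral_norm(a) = 1.38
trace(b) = -0.34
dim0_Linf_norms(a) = [0.95, 0.88]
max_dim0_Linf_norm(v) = 0.21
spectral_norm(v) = 0.21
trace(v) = 0.21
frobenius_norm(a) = 1.41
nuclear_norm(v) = 0.21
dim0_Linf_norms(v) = [0.21, 0.01]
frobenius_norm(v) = 0.21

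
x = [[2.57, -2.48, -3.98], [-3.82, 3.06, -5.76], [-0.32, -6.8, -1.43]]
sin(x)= [[-1.04, 0.27, -0.01], [-1.17, 0.62, -0.35], [0.99, -1.09, -0.45]]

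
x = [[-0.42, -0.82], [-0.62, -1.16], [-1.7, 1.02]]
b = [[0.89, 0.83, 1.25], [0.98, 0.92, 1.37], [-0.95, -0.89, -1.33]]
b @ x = [[-3.01, -0.42], [-3.31, -0.47], [3.21, 0.45]]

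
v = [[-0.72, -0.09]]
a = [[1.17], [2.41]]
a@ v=[[-0.84, -0.11], [-1.74, -0.22]]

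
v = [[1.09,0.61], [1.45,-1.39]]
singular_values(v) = [2.06, 1.17]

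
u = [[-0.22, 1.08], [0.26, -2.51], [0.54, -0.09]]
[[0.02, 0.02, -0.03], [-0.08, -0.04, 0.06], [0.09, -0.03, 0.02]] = u@[[0.17,-0.05,0.04],[0.05,0.01,-0.02]]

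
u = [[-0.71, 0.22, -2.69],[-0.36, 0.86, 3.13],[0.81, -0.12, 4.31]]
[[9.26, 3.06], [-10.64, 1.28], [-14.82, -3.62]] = u @ [[0.10, -3.47],[0.23, 0.65],[-3.45, -0.17]]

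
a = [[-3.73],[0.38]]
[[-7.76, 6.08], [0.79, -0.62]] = a @ [[2.08, -1.63]]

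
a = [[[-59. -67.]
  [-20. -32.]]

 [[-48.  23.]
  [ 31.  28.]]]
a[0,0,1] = -67.0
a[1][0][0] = -48.0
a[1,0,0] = -48.0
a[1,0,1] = 23.0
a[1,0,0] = -48.0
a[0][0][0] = -59.0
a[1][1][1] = 28.0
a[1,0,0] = -48.0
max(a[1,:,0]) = 31.0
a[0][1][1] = -32.0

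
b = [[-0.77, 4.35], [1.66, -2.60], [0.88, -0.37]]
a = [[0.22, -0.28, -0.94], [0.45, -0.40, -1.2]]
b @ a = [[1.79, -1.52, -4.50], [-0.8, 0.58, 1.56], [0.03, -0.10, -0.38]]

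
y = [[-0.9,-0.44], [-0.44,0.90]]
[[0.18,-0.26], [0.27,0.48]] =y @[[-0.28, 0.02], [0.16, 0.54]]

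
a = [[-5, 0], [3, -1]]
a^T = [[-5, 3], [0, -1]]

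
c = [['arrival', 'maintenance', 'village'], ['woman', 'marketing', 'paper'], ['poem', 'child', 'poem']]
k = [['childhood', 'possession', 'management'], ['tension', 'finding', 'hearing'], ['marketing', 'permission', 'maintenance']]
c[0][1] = 'maintenance'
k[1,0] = 'tension'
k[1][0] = 'tension'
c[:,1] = ['maintenance', 'marketing', 'child']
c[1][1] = 'marketing'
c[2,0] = 'poem'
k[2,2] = 'maintenance'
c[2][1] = 'child'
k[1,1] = 'finding'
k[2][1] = 'permission'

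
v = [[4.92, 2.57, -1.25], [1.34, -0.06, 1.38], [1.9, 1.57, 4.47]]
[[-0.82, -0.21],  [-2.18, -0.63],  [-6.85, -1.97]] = v @ [[-0.32,-0.09], [-0.33,-0.09], [-1.28,-0.37]]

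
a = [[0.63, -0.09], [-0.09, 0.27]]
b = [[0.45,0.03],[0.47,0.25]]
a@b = [[0.24, -0.0], [0.09, 0.06]]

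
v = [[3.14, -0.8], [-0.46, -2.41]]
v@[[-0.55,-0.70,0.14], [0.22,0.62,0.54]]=[[-1.9, -2.69, 0.01], [-0.28, -1.17, -1.37]]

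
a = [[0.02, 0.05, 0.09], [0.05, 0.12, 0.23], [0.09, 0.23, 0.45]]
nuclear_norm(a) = 0.59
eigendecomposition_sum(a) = [[0.02, 0.05, 0.09], [0.05, 0.12, 0.23], [0.09, 0.23, 0.45]] + [[-0.0, 0.00, -0.00], [0.0, -0.00, 0.0], [-0.0, 0.0, -0.00]] + [[0.00, 0.0, -0.0], [0.00, 0.00, -0.0], [-0.0, -0.0, 0.0]]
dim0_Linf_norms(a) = [0.09, 0.23, 0.45]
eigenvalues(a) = [0.59, -0.0, 0.0]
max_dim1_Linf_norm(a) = 0.45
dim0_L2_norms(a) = [0.1, 0.26, 0.51]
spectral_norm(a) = 0.59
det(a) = -0.00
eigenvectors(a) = [[-0.18, -0.73, -0.66],[-0.45, 0.66, -0.60],[-0.87, -0.19, 0.45]]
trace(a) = 0.59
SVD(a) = [[-0.18, -0.66, -0.73], [-0.45, -0.6, 0.66], [-0.87, 0.45, -0.19]] @ diag([0.5867472852379995, 0.0049680028720837455, 0.0017152881100832593]) @ [[-0.18, -0.45, -0.87], [-0.66, -0.60, 0.45], [0.73, -0.66, 0.19]]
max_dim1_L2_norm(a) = 0.51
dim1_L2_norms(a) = [0.1, 0.26, 0.51]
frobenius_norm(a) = 0.59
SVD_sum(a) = [[0.02,0.05,0.09], [0.05,0.12,0.23], [0.09,0.23,0.45]] + [[0.00, 0.00, -0.0], [0.00, 0.00, -0.0], [-0.00, -0.0, 0.0]] + [[-0.0,  0.00,  -0.0], [0.00,  -0.0,  0.00], [-0.00,  0.0,  -0.00]]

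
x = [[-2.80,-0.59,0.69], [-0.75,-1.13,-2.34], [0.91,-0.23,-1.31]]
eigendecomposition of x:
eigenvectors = [[0.27,  -0.83,  -0.28], [-0.90,  0.27,  0.83], [0.35,  0.48,  0.48]]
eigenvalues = [0.0, -3.01, -2.23]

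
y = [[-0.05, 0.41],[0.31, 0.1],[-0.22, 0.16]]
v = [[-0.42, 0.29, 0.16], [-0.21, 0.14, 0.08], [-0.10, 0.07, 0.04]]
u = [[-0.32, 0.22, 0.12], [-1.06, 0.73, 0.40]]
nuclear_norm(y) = 0.83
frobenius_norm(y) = 0.59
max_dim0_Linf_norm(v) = 0.42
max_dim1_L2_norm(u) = 1.35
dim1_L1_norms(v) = [0.87, 0.43, 0.21]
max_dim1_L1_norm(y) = 0.46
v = y @ u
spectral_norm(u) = 1.41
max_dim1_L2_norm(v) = 0.53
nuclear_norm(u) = 1.41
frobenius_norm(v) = 0.61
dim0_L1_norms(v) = [0.73, 0.5, 0.28]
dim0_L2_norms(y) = [0.38, 0.45]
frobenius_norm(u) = 1.41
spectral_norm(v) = 0.61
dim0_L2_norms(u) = [1.11, 0.76, 0.42]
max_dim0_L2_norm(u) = 1.11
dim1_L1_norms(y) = [0.46, 0.41, 0.38]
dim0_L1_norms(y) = [0.58, 0.67]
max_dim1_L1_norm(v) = 0.87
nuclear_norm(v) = 0.62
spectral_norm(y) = 0.46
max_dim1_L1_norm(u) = 2.19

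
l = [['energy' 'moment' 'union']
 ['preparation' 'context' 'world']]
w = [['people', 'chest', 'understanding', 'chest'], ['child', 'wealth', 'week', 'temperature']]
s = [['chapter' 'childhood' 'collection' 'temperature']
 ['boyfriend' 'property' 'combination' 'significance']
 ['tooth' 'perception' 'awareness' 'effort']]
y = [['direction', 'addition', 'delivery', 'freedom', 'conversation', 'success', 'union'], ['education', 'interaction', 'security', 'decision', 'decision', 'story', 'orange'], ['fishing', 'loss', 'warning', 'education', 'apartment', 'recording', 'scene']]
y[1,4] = 'decision'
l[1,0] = 'preparation'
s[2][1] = 'perception'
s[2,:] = ['tooth', 'perception', 'awareness', 'effort']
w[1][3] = 'temperature'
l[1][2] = 'world'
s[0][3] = 'temperature'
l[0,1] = 'moment'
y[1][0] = 'education'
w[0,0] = 'people'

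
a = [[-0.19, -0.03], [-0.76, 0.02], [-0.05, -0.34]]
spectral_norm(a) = 0.79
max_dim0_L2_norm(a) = 0.78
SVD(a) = [[-0.24, 0.08], [-0.97, -0.09], [-0.07, 0.99]] @ diag([0.7850558147757154, 0.34174166805766837]) @ [[1.00, 0.02], [0.02, -1.0]]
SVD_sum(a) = [[-0.19, -0.00], [-0.76, -0.01], [-0.06, -0.0]] + [[0.00,-0.03], [-0.0,0.03], [0.01,-0.34]]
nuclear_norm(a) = 1.13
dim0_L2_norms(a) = [0.78, 0.34]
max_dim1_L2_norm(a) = 0.76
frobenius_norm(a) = 0.86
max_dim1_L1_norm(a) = 0.78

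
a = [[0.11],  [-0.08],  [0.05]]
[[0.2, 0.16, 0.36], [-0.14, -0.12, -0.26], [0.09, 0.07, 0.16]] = a @ [[1.79, 1.46, 3.28]]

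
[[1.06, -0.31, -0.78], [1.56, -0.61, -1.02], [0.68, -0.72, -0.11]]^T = [[1.06, 1.56, 0.68],[-0.31, -0.61, -0.72],[-0.78, -1.02, -0.11]]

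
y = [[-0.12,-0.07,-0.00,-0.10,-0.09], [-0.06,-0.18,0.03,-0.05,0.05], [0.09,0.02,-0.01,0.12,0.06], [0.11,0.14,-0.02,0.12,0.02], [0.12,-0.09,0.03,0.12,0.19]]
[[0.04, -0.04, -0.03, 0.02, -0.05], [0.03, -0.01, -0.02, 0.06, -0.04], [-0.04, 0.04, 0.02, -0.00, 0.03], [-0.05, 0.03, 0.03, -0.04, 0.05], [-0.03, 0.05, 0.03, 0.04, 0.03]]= y@ [[0.05,0.01,0.17,-0.22,0.46], [-0.08,0.02,0.07,-0.25,0.04], [-0.10,0.32,-0.11,-0.05,0.16], [-0.38,0.3,-0.01,0.1,-0.00], [0.02,0.05,0.11,0.15,-0.12]]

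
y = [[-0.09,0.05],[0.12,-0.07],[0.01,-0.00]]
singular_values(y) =[0.17, 0.01]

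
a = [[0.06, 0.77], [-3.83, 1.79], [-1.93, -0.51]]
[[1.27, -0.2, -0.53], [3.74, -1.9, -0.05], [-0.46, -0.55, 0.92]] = a@[[-0.20, 0.36, -0.30],[1.66, -0.29, -0.67]]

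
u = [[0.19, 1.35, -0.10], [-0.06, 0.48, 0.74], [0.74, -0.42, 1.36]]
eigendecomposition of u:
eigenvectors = [[0.78+0.00j, 0.78-0.00j, 0.45+0.00j], [0.45j, 0.00-0.45j, (0.5+0j)], [(-0.42-0.13j), -0.42+0.13j, (0.74+0j)]]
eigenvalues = [(0.25+0.8j), (0.25-0.8j), (1.53+0j)]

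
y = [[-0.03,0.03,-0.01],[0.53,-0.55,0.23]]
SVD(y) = [[-0.05, 1.0], [1.0, 0.05]] @ diag([0.7988694219974781, 0.0027652481652307506]) @ [[0.66, -0.69, 0.29],[-0.40, 0.00, 0.92]]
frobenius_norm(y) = 0.80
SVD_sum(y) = [[-0.03, 0.03, -0.01], [0.53, -0.55, 0.23]] + [[-0.0, 0.0, 0.00],[-0.0, 0.0, 0.0]]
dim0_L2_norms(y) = [0.53, 0.55, 0.23]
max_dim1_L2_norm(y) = 0.8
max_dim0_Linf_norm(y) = 0.55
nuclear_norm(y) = 0.80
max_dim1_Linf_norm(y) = 0.55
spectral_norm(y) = 0.80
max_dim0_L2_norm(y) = 0.55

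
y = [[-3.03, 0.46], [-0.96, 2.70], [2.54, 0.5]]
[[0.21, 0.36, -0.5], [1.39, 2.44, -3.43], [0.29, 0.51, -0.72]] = y@ [[0.01, 0.02, -0.03], [0.52, 0.91, -1.28]]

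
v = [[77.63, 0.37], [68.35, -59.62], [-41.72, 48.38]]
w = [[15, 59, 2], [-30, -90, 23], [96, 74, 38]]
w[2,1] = 74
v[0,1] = 0.37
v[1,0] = 68.35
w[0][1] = 59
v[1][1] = -59.62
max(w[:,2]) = 38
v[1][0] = 68.35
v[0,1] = 0.37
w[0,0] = 15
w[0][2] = 2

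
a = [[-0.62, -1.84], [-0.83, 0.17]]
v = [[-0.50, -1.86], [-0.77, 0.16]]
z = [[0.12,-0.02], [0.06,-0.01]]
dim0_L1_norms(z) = [0.18, 0.03]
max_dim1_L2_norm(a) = 1.94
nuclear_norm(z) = 0.14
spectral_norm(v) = 1.93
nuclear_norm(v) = 2.71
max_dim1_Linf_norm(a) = 1.84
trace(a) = -0.45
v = a + z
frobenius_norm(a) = 2.12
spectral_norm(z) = 0.14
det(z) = 0.00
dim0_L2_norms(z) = [0.13, 0.02]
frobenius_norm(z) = 0.14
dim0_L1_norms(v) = [1.27, 2.02]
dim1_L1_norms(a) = [2.46, 1.0]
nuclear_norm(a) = 2.78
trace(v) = -0.34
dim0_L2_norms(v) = [0.92, 1.87]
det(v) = -1.51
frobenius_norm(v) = 2.08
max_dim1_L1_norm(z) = 0.14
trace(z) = 0.11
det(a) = -1.63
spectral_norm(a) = 1.95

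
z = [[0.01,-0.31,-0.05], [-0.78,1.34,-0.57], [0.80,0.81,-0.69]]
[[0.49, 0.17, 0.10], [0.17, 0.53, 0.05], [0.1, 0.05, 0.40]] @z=[[-0.05, 0.16, -0.19], [-0.37, 0.7, -0.35], [0.28, 0.36, -0.31]]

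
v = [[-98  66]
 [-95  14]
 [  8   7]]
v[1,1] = 14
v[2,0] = 8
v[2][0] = 8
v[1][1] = 14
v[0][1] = 66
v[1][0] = -95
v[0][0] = -98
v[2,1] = 7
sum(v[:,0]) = -185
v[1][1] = 14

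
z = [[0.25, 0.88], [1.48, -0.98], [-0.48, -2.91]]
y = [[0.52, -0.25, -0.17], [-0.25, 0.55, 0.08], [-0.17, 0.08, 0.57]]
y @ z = [[-0.16, 1.2], [0.71, -0.99], [-0.2, -1.89]]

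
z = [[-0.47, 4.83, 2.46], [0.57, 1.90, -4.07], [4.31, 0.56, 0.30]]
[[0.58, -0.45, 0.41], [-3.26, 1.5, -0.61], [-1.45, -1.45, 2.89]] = z @ [[-0.35,-0.32,0.65],  [-0.24,0.07,0.02],  [0.64,-0.38,0.25]]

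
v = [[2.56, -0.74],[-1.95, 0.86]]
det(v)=0.759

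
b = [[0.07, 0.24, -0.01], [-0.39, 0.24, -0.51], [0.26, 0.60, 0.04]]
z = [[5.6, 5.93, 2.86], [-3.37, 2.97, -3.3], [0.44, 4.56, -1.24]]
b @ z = [[-0.42, 1.08, -0.58], [-3.22, -3.93, -1.27], [-0.55, 3.51, -1.29]]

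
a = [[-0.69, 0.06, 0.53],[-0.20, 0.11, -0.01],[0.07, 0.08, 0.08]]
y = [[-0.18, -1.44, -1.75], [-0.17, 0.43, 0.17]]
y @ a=[[0.29, -0.31, -0.22], [0.04, 0.05, -0.08]]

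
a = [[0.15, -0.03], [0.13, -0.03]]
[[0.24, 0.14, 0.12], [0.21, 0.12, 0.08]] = a @ [[1.63, 0.88, 1.92], [0.05, -0.27, 5.72]]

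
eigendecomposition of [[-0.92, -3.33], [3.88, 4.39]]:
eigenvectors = [[0.50-0.46j, (0.5+0.46j)], [-0.73+0.00j, (-0.73-0j)]]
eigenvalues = [(1.74+2.42j), (1.74-2.42j)]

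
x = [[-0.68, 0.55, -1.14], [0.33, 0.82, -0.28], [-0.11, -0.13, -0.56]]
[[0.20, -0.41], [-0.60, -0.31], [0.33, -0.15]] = x@[[-0.29, -0.13],[-0.74, -0.21],[-0.36, 0.34]]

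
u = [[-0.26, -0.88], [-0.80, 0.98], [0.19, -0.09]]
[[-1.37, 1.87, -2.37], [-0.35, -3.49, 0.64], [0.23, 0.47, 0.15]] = u @ [[1.72, 1.29, 1.83], [1.05, -2.51, 2.15]]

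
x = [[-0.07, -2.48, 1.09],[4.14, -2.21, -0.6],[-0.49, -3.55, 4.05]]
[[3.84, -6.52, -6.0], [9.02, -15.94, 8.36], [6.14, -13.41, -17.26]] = x@[[1.52, -3.21, 2.08], [-1.37, 1.78, 0.97], [0.5, -2.14, -3.16]]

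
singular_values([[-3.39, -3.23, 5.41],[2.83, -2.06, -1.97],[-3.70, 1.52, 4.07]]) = [9.04, 4.25, 0.36]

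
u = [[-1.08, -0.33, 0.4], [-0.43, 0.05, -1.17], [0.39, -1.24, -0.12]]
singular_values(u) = [1.32, 1.24, 1.19]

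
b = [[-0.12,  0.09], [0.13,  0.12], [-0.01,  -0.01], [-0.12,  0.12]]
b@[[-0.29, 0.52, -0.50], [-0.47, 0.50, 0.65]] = [[-0.01,-0.02,0.12], [-0.09,0.13,0.01], [0.01,-0.01,-0.00], [-0.02,-0.00,0.14]]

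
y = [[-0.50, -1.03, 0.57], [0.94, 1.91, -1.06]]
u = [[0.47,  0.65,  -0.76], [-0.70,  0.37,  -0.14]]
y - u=[[-0.97, -1.68, 1.33], [1.64, 1.54, -0.92]]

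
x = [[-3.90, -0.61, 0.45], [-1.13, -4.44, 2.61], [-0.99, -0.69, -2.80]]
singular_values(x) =[5.67, 3.83, 2.47]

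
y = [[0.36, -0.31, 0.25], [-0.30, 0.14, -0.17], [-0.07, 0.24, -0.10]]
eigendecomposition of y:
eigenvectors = [[0.78, -0.54, -0.37], [-0.54, -0.08, 0.29], [-0.32, 0.84, 0.88]]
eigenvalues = [0.47, -0.08, 0.01]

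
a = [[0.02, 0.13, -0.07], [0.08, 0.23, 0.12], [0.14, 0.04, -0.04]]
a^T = [[0.02, 0.08, 0.14], [0.13, 0.23, 0.04], [-0.07, 0.12, -0.04]]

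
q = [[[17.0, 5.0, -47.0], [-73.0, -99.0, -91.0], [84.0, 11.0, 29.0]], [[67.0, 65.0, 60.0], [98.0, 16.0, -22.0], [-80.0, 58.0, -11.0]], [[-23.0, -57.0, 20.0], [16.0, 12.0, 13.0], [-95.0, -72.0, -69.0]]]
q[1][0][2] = 60.0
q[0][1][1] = -99.0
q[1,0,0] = 67.0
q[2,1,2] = 13.0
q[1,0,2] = 60.0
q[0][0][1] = 5.0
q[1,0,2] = 60.0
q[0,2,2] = 29.0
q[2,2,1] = -72.0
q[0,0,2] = -47.0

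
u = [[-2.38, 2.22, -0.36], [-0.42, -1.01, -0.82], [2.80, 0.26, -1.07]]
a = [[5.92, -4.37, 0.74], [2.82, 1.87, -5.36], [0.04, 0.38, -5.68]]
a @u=[[-10.18, 17.75, 0.66], [-22.50, 2.98, 3.19], [-16.16, -1.77, 5.75]]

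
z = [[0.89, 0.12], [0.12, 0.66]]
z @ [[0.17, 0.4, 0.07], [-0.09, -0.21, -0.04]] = [[0.14,  0.33,  0.06], [-0.04,  -0.09,  -0.02]]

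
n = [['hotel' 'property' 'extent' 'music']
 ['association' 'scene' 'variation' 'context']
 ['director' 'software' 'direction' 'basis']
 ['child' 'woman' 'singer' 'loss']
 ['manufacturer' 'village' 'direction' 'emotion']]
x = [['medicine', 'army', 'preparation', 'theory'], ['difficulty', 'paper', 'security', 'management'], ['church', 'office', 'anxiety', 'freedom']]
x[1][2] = 'security'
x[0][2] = 'preparation'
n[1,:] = ['association', 'scene', 'variation', 'context']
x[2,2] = 'anxiety'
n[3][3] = 'loss'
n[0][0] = 'hotel'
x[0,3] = 'theory'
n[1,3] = 'context'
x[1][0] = 'difficulty'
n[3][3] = 'loss'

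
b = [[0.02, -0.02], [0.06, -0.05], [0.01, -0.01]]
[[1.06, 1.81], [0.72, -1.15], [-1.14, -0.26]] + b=[[1.08, 1.79], [0.78, -1.2], [-1.13, -0.27]]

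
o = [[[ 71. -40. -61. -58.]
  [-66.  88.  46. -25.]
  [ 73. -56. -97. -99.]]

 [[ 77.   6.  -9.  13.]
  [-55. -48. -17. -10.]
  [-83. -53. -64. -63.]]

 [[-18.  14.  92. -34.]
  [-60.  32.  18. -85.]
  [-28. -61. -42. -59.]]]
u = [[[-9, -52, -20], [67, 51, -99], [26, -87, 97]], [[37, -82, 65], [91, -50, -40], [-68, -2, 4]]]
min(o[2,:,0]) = -60.0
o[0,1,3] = -25.0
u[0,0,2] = -20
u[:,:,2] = [[-20, -99, 97], [65, -40, 4]]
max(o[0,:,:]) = 88.0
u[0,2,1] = -87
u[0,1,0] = 67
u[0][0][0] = -9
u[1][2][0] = -68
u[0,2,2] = 97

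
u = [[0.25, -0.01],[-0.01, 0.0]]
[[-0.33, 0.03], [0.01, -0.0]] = u @[[-1.25,0.16], [1.26,1.14]]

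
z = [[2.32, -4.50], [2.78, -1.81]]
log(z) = [[2.12, -2.32], [1.43, -0.01]]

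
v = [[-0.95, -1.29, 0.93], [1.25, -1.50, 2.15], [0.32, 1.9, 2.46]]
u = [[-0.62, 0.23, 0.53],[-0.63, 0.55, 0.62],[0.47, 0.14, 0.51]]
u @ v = [[1.05, 1.46, 1.22], [1.48, 1.17, 2.12], [-0.11, 0.15, 1.99]]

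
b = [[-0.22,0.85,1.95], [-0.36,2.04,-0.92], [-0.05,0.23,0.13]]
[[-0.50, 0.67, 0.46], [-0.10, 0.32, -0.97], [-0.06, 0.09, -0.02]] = b@[[0.3, -0.27, -1.00], [-0.08, 0.21, -0.5], [-0.19, 0.22, 0.34]]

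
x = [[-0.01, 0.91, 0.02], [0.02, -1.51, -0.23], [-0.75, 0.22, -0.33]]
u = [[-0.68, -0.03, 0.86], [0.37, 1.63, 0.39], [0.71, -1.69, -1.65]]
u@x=[[-0.64,  -0.38,  -0.29], [-0.26,  -2.04,  -0.5], [1.20,  2.84,  0.95]]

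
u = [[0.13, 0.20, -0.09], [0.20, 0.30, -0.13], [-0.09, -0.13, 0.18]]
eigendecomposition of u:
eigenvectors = [[0.50, 0.84, 0.22], [0.75, -0.54, 0.38], [-0.43, 0.03, 0.9]]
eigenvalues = [0.51, -0.0, 0.1]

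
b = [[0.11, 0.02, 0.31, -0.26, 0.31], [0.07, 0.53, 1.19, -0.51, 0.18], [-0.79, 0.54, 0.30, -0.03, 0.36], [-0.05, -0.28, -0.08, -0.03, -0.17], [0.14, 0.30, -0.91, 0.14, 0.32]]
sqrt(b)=[[0.64-0.00j,  -0.15+0.03j,  0.36+0.00j,  -0.33+0.10j,  0.10+0.03j], [(0.39-0j),  0.58+0.00j,  (0.75+0j),  (-0.38+0.02j),  -0.10+0.00j], [(-0.59-0j),  (0.25+0.03j),  (0.73+0j),  (-0.16+0.12j),  0.28+0.03j], [-0.01-0.01j,  (-0.28+0.1j),  (-0.01+0j),  (0.07+0.34j),  -0.19+0.10j], [-0.29-0.00j,  0.34+0.03j,  (-0.7+0j),  (0.11+0.09j),  (0.78+0.02j)]]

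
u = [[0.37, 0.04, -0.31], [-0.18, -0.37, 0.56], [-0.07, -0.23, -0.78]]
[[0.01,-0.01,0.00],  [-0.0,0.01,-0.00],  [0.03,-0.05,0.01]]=u @ [[-0.0, 0.00, -0.0],[-0.04, 0.06, -0.01],[-0.03, 0.05, -0.01]]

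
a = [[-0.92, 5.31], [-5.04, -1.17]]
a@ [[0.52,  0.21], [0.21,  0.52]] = [[0.64, 2.57], [-2.87, -1.67]]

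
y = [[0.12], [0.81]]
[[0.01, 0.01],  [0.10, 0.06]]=y @ [[0.12,  0.08]]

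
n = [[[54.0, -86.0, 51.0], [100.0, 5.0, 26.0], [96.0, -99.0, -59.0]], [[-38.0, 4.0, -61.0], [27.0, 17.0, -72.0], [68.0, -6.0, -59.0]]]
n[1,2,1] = -6.0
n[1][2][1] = -6.0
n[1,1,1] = 17.0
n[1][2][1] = -6.0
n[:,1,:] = [[100.0, 5.0, 26.0], [27.0, 17.0, -72.0]]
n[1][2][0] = 68.0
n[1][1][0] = 27.0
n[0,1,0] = 100.0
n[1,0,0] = -38.0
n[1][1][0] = 27.0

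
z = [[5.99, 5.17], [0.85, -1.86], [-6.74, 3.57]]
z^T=[[5.99, 0.85, -6.74],[5.17, -1.86, 3.57]]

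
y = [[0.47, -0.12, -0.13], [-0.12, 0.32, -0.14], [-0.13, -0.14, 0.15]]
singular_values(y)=[0.54, 0.39, 0.01]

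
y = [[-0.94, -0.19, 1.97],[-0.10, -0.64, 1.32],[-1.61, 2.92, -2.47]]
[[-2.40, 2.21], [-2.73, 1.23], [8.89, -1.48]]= y @ [[-1.36,-0.72], [0.78,-0.27], [-1.79,0.75]]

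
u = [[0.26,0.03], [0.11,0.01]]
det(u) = -0.00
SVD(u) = [[-0.92, -0.39],[-0.39, 0.92]] @ diag([0.28406676622223126, 0.0024642094156567943]) @ [[-0.99, -0.11], [0.11, -0.99]]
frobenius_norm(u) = 0.28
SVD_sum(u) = [[0.26,0.03], [0.11,0.01]] + [[-0.00, 0.00], [0.0, -0.0]]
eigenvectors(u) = [[0.92, -0.11], [0.39, 0.99]]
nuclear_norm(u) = 0.29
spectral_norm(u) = 0.28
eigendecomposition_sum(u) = [[0.26, 0.03],[0.11, 0.01]] + [[-0.00, 0.00], [0.0, -0.0]]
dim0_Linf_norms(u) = [0.26, 0.03]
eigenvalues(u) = [0.27, -0.0]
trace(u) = 0.27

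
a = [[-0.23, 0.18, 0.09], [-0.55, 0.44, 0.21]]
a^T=[[-0.23, -0.55],[0.18, 0.44],[0.09, 0.21]]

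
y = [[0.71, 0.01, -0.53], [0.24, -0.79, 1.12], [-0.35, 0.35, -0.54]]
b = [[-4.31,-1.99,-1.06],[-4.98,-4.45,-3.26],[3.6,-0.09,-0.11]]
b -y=[[-5.02, -2.0, -0.53],[-5.22, -3.66, -4.38],[3.95, -0.44, 0.43]]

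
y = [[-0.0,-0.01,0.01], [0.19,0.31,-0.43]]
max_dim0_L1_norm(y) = 0.44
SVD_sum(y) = [[-0.0,-0.01,0.01], [0.19,0.31,-0.43]] + [[0.00, -0.00, -0.0], [0.0, -0.00, -0.00]]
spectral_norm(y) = 0.56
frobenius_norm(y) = 0.56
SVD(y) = [[-0.02,1.00], [1.0,0.02]] @ diag([0.563269655555075, 0.005224474219212954]) @ [[0.34, 0.55, -0.76], [0.85, -0.53, -0.01]]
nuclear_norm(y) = 0.57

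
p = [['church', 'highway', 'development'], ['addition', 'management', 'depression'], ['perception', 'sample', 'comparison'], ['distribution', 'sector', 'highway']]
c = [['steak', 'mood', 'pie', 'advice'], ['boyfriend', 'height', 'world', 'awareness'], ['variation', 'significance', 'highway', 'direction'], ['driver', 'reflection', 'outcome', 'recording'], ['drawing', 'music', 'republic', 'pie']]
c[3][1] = 'reflection'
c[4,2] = 'republic'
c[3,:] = ['driver', 'reflection', 'outcome', 'recording']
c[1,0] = 'boyfriend'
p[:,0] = ['church', 'addition', 'perception', 'distribution']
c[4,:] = ['drawing', 'music', 'republic', 'pie']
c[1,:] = ['boyfriend', 'height', 'world', 'awareness']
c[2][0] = 'variation'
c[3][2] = 'outcome'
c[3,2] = 'outcome'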